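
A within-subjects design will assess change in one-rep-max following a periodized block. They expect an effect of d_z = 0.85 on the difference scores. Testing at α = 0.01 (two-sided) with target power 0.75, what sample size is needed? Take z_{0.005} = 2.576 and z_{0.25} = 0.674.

For a paired (one-sample on differences) test: n = ((z_{α/2} + z_β) / d)².
z_{α/2} + z_β = 2.576 + 0.674 = 3.250.
n = (3.250 / 0.85)² = 3.824² = 14.62.
Round up.

n = 15 pairs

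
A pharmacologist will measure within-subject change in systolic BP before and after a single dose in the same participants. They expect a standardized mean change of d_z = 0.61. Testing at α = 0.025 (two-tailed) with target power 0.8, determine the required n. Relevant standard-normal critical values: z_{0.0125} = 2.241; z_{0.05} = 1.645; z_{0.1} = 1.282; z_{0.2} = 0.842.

For a paired (one-sample on differences) test: n = ((z_{α/2} + z_β) / d)².
z_{α/2} + z_β = 2.241 + 0.842 = 3.083.
n = (3.083 / 0.61)² = 5.054² = 25.54.
Round up.

n = 26 pairs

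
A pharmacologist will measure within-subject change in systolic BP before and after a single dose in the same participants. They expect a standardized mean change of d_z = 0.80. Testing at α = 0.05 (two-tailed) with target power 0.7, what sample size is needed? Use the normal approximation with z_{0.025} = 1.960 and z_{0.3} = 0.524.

n = 10 pairs

For a paired (one-sample on differences) test: n = ((z_{α/2} + z_β) / d)².
z_{α/2} + z_β = 1.960 + 0.524 = 2.484.
n = (2.484 / 0.80)² = 3.105² = 9.64.
Round up.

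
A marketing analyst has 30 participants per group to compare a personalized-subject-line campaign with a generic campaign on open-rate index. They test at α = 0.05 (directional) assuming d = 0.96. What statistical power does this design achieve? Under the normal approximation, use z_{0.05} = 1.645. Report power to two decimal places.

power ≈ 0.98

For two equal groups, power = Φ(d·√(n/2) − z_{α}).
d·√(n/2) = 0.96 × √(30/2) = 0.96 × 3.873 = 3.718.
z_β = 3.718 − 1.645 = 2.073.
Power = Φ(2.073) = 0.981.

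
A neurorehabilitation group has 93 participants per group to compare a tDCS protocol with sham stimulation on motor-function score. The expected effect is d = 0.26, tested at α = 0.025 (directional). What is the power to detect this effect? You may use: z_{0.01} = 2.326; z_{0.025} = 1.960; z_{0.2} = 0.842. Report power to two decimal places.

power ≈ 0.43

For two equal groups, power = Φ(d·√(n/2) − z_{α}).
d·√(n/2) = 0.26 × √(93/2) = 0.26 × 6.819 = 1.773.
z_β = 1.773 − 1.960 = -0.187.
Power = Φ(-0.187) = 0.426.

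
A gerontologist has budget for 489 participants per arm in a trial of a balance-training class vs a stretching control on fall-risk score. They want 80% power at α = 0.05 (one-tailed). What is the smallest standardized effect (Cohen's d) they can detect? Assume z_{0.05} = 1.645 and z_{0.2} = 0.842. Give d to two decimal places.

d_min ≈ 0.16

For two independent groups of n = 489 each: d_min = (z_{α} + z_β)·√(2/n).
z-sum = 1.645 + 0.842 = 2.487.
d_min = 2.487 × √(2/489) = 2.487 × 0.0640 = 0.159.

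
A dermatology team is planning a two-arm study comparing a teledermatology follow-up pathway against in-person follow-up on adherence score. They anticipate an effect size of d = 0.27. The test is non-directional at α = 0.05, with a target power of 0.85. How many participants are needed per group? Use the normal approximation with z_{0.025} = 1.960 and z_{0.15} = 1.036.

For two independent groups with equal n: n = 2·((z_{α/2} + z_β) / d)².
z_{α/2} + z_β = 1.960 + 1.036 = 2.996.
n = 2 × (2.996 / 0.27)² = 2 × 11.096² = 2 × 123.13 = 246.3.
Round up to the next whole participant.

n = 247 per group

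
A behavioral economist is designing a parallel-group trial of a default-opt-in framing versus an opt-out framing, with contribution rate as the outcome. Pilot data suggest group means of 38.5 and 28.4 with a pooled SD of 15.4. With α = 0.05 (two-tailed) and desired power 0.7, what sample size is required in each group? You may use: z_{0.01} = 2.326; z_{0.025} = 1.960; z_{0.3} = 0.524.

Cohen's d = |M₁ − M₂| / SD_pooled = |38.5 − 28.4| / 15.4 = 10.1 / 15.4 = 0.656.
For two independent groups with equal n: n = 2·((z_{α/2} + z_β) / d)².
z_{α/2} + z_β = 1.960 + 0.524 = 2.484.
n = 2 × (2.484 / 0.656)² = 2 × 3.787² = 2 × 14.34 = 28.7.
Round up to the next whole participant.

n = 29 per group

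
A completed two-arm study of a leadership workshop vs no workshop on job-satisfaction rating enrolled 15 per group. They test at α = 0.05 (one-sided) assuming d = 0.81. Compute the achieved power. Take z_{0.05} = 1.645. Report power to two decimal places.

power ≈ 0.72

For two equal groups, power = Φ(d·√(n/2) − z_{α}).
d·√(n/2) = 0.81 × √(15/2) = 0.81 × 2.739 = 2.218.
z_β = 2.218 − 1.645 = 0.573.
Power = Φ(0.573) = 0.717.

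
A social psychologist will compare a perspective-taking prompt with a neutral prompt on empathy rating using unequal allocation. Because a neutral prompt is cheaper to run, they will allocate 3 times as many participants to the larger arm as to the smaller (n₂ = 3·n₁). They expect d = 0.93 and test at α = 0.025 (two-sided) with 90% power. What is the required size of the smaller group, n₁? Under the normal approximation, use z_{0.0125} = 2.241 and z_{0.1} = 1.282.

n₁ = 20

With allocation ratio k = n₂/n₁ = 3, Var(x̄₁−x̄₂) = σ²(1/n₁ + 1/(k·n₁)) = σ²·(k+1)/(k·n₁).
So n₁ = (1 + 1/k)·((z_{α/2} + z_β)/d)² = 1.333 × (3.523/0.93)².
n₁ = 1.333 × 14.35 = 19.1.
Round up: n₁ = 20, giving n₂ = 3 × 20 = 60.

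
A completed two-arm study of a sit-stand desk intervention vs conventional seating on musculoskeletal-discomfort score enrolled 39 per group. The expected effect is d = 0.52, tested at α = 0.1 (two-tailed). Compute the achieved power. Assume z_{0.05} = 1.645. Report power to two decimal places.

power ≈ 0.74

For two equal groups, power = Φ(d·√(n/2) − z_{α/2}).
d·√(n/2) = 0.52 × √(39/2) = 0.52 × 4.416 = 2.296.
z_β = 2.296 − 1.645 = 0.651.
Power = Φ(0.651) = 0.743.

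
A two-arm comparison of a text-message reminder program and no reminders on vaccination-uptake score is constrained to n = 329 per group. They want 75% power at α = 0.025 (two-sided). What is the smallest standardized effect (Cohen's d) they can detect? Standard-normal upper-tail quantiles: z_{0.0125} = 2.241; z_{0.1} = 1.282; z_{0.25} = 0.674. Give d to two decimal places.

For two independent groups of n = 329 each: d_min = (z_{α/2} + z_β)·√(2/n).
z-sum = 2.241 + 0.674 = 2.915.
d_min = 2.915 × √(2/329) = 2.915 × 0.0780 = 0.227.

d_min ≈ 0.23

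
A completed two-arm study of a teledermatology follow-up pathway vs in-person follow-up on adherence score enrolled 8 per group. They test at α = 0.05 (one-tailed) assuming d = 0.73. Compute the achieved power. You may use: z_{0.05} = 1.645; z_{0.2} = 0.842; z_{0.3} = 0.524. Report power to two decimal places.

power ≈ 0.43

For two equal groups, power = Φ(d·√(n/2) − z_{α}).
d·√(n/2) = 0.73 × √(8/2) = 0.73 × 2.000 = 1.460.
z_β = 1.460 − 1.645 = -0.185.
Power = Φ(-0.185) = 0.427.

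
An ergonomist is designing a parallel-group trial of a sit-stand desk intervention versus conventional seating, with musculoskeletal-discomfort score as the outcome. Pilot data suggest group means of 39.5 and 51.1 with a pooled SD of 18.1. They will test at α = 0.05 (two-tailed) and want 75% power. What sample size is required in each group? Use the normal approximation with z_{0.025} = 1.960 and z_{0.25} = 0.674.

Cohen's d = |M₁ − M₂| / SD_pooled = |39.5 − 51.1| / 18.1 = 11.6 / 18.1 = 0.641.
For two independent groups with equal n: n = 2·((z_{α/2} + z_β) / d)².
z_{α/2} + z_β = 1.960 + 0.674 = 2.634.
n = 2 × (2.634 / 0.641)² = 2 × 4.109² = 2 × 16.89 = 33.8.
Round up to the next whole participant.

n = 34 per group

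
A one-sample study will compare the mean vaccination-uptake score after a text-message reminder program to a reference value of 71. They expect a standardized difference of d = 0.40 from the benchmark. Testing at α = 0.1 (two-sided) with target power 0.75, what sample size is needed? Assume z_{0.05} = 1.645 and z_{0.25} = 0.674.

For a one-sample test: n = ((z_{α/2} + z_β) / d)².
z_{α/2} + z_β = 1.645 + 0.674 = 2.319.
n = (2.319 / 0.40)² = 5.797² = 33.61.
Round up.

n = 34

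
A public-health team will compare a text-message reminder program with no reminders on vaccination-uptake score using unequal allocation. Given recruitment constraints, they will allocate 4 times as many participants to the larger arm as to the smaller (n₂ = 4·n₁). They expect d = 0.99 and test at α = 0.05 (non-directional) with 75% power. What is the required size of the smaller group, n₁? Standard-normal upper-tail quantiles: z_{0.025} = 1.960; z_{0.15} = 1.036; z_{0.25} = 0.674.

With allocation ratio k = n₂/n₁ = 4, Var(x̄₁−x̄₂) = σ²(1/n₁ + 1/(k·n₁)) = σ²·(k+1)/(k·n₁).
So n₁ = (1 + 1/k)·((z_{α/2} + z_β)/d)² = 1.250 × (2.634/0.99)².
n₁ = 1.250 × 7.08 = 8.8.
Round up: n₁ = 9, giving n₂ = 4 × 9 = 36.

n₁ = 9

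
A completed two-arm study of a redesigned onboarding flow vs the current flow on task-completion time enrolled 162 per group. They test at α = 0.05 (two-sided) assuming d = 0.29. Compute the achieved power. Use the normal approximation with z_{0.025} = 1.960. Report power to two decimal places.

For two equal groups, power = Φ(d·√(n/2) − z_{α/2}).
d·√(n/2) = 0.29 × √(162/2) = 0.29 × 9.000 = 2.610.
z_β = 2.610 − 1.960 = 0.650.
Power = Φ(0.650) = 0.742.

power ≈ 0.74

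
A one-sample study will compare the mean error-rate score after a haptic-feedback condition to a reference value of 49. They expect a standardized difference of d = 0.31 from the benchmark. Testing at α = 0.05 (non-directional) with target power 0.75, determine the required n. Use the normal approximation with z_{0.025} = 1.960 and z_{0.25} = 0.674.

n = 73

For a one-sample test: n = ((z_{α/2} + z_β) / d)².
z_{α/2} + z_β = 1.960 + 0.674 = 2.634.
n = (2.634 / 0.31)² = 8.497² = 72.20.
Round up.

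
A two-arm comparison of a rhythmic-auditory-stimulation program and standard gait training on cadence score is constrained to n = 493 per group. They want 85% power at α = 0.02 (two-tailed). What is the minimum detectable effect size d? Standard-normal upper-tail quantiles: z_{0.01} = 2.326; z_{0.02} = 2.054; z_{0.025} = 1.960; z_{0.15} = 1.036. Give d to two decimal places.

d_min ≈ 0.21

For two independent groups of n = 493 each: d_min = (z_{α/2} + z_β)·√(2/n).
z-sum = 2.326 + 1.036 = 3.362.
d_min = 3.362 × √(2/493) = 3.362 × 0.0637 = 0.214.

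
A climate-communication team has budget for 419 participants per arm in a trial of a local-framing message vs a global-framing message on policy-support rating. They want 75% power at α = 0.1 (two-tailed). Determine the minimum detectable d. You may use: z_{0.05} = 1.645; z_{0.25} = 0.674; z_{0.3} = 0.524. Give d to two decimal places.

d_min ≈ 0.16

For two independent groups of n = 419 each: d_min = (z_{α/2} + z_β)·√(2/n).
z-sum = 1.645 + 0.674 = 2.319.
d_min = 2.319 × √(2/419) = 2.319 × 0.0691 = 0.160.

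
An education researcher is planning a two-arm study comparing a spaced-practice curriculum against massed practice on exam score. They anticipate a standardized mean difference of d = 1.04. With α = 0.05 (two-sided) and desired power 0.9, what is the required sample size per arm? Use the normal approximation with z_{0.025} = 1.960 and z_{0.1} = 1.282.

For two independent groups with equal n: n = 2·((z_{α/2} + z_β) / d)².
z_{α/2} + z_β = 1.960 + 1.282 = 3.242.
n = 2 × (3.242 / 1.04)² = 2 × 3.117² = 2 × 9.72 = 19.4.
Round up to the next whole participant.

n = 20 per group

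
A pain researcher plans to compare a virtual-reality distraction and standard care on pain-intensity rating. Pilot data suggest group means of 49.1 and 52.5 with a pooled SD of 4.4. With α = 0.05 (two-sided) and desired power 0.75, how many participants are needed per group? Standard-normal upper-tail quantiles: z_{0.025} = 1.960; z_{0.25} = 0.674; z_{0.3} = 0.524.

Cohen's d = |M₁ − M₂| / SD_pooled = |49.1 − 52.5| / 4.4 = 3.4 / 4.4 = 0.773.
For two independent groups with equal n: n = 2·((z_{α/2} + z_β) / d)².
z_{α/2} + z_β = 1.960 + 0.674 = 2.634.
n = 2 × (2.634 / 0.773)² = 2 × 3.408² = 2 × 11.61 = 23.2.
Round up to the next whole participant.

n = 24 per group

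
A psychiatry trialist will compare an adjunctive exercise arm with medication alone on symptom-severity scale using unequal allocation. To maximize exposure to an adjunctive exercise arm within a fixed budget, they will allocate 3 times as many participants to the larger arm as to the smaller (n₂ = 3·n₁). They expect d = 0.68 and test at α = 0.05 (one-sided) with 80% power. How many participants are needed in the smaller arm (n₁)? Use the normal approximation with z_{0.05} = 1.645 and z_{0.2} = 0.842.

n₁ = 18

With allocation ratio k = n₂/n₁ = 3, Var(x̄₁−x̄₂) = σ²(1/n₁ + 1/(k·n₁)) = σ²·(k+1)/(k·n₁).
So n₁ = (1 + 1/k)·((z_{α} + z_β)/d)² = 1.333 × (2.487/0.68)².
n₁ = 1.333 × 13.38 = 17.8.
Round up: n₁ = 18, giving n₂ = 3 × 18 = 54.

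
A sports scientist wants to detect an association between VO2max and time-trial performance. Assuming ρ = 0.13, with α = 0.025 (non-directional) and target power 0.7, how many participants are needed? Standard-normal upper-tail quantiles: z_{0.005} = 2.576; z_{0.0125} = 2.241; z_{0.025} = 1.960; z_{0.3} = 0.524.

Fisher's z: C = ½·ln((1+r)/(1−r)) = ½·ln(1.2989) = 0.1307.
n = ((z_{α/2} + z_β)/C)² + 3.
(2.241 + 0.524) / 0.1307 = 2.765 / 0.1307 = 21.155.
n = 21.155² + 3 = 447.55 + 3 = 450.5.
Round up.

n = 451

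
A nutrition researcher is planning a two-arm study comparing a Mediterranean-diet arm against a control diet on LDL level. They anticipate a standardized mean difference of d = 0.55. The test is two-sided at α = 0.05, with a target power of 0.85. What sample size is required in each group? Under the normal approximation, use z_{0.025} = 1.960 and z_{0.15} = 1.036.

For two independent groups with equal n: n = 2·((z_{α/2} + z_β) / d)².
z_{α/2} + z_β = 1.960 + 1.036 = 2.996.
n = 2 × (2.996 / 0.55)² = 2 × 5.447² = 2 × 29.67 = 59.3.
Round up to the next whole participant.

n = 60 per group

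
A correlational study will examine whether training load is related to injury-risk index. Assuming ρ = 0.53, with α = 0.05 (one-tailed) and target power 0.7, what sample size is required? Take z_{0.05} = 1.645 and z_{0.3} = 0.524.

n = 17

Fisher's z: C = ½·ln((1+r)/(1−r)) = ½·ln(3.2553) = 0.5901.
n = ((z_{α} + z_β)/C)² + 3.
(1.645 + 0.524) / 0.5901 = 2.169 / 0.5901 = 3.676.
n = 3.676² + 3 = 13.51 + 3 = 16.5.
Round up.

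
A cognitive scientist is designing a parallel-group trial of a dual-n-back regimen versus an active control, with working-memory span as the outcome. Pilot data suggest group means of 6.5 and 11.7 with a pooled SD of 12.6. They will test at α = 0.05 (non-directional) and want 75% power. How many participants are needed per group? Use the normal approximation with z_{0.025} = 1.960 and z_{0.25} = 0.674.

Cohen's d = |M₁ − M₂| / SD_pooled = |6.5 − 11.7| / 12.6 = 5.2 / 12.6 = 0.413.
For two independent groups with equal n: n = 2·((z_{α/2} + z_β) / d)².
z_{α/2} + z_β = 1.960 + 0.674 = 2.634.
n = 2 × (2.634 / 0.413)² = 2 × 6.378² = 2 × 40.68 = 81.4.
Round up to the next whole participant.

n = 82 per group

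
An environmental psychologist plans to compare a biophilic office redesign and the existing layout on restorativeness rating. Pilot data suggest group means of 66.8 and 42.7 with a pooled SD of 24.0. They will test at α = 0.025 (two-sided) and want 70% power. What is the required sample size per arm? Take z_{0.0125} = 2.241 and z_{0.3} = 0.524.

n = 16 per group

Cohen's d = |M₁ − M₂| / SD_pooled = |66.8 − 42.7| / 24.0 = 24.1 / 24.0 = 1.004.
For two independent groups with equal n: n = 2·((z_{α/2} + z_β) / d)².
z_{α/2} + z_β = 2.241 + 0.524 = 2.765.
n = 2 × (2.765 / 1.004)² = 2 × 2.754² = 2 × 7.58 = 15.2.
Round up to the next whole participant.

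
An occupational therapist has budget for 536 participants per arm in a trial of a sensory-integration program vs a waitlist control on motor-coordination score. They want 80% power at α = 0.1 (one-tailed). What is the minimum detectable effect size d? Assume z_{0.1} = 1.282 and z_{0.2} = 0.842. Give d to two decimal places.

d_min ≈ 0.13

For two independent groups of n = 536 each: d_min = (z_{α} + z_β)·√(2/n).
z-sum = 1.282 + 0.842 = 2.124.
d_min = 2.124 × √(2/536) = 2.124 × 0.0611 = 0.130.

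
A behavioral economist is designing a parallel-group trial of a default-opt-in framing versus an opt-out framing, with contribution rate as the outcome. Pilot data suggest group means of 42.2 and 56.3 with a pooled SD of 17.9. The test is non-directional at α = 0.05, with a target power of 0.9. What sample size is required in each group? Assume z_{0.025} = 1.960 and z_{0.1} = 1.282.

Cohen's d = |M₁ − M₂| / SD_pooled = |42.2 − 56.3| / 17.9 = 14.1 / 17.9 = 0.788.
For two independent groups with equal n: n = 2·((z_{α/2} + z_β) / d)².
z_{α/2} + z_β = 1.960 + 1.282 = 3.242.
n = 2 × (3.242 / 0.788)² = 2 × 4.114² = 2 × 16.93 = 33.9.
Round up to the next whole participant.

n = 34 per group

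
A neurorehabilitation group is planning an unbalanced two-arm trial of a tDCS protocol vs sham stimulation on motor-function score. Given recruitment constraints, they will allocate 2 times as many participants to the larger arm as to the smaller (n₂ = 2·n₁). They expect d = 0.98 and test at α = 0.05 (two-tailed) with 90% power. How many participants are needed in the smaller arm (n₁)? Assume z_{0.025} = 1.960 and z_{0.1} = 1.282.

With allocation ratio k = n₂/n₁ = 2, Var(x̄₁−x̄₂) = σ²(1/n₁ + 1/(k·n₁)) = σ²·(k+1)/(k·n₁).
So n₁ = (1 + 1/k)·((z_{α/2} + z_β)/d)² = 1.500 × (3.242/0.98)².
n₁ = 1.500 × 10.94 = 16.4.
Round up: n₁ = 17, giving n₂ = 2 × 17 = 34.

n₁ = 17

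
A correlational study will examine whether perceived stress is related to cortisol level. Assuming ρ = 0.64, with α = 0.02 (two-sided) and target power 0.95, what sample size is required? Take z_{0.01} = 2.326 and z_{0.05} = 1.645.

Fisher's z: C = ½·ln((1+r)/(1−r)) = ½·ln(4.5556) = 0.7582.
n = ((z_{α/2} + z_β)/C)² + 3.
(2.326 + 1.645) / 0.7582 = 3.971 / 0.7582 = 5.237.
n = 5.237² + 3 = 27.43 + 3 = 30.4.
Round up.

n = 31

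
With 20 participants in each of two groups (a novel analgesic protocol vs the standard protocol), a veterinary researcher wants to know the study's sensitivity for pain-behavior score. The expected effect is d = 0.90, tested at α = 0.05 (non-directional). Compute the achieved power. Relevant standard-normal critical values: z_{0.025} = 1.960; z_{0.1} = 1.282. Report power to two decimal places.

power ≈ 0.81

For two equal groups, power = Φ(d·√(n/2) − z_{α/2}).
d·√(n/2) = 0.90 × √(20/2) = 0.90 × 3.162 = 2.846.
z_β = 2.846 − 1.960 = 0.886.
Power = Φ(0.886) = 0.812.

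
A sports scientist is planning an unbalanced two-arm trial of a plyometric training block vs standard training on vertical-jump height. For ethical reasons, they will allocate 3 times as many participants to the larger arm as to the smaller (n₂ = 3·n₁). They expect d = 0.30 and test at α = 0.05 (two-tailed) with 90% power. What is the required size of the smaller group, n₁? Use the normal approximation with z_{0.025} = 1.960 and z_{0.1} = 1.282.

n₁ = 156

With allocation ratio k = n₂/n₁ = 3, Var(x̄₁−x̄₂) = σ²(1/n₁ + 1/(k·n₁)) = σ²·(k+1)/(k·n₁).
So n₁ = (1 + 1/k)·((z_{α/2} + z_β)/d)² = 1.333 × (3.242/0.30)².
n₁ = 1.333 × 116.78 = 155.7.
Round up: n₁ = 156, giving n₂ = 3 × 156 = 468.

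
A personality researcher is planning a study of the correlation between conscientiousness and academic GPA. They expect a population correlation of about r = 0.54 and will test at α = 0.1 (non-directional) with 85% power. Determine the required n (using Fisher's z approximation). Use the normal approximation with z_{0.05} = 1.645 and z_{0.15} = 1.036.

n = 23

Fisher's z: C = ½·ln((1+r)/(1−r)) = ½·ln(3.3478) = 0.6042.
n = ((z_{α/2} + z_β)/C)² + 3.
(1.645 + 1.036) / 0.6042 = 2.681 / 0.6042 = 4.437.
n = 4.437² + 3 = 19.69 + 3 = 22.7.
Round up.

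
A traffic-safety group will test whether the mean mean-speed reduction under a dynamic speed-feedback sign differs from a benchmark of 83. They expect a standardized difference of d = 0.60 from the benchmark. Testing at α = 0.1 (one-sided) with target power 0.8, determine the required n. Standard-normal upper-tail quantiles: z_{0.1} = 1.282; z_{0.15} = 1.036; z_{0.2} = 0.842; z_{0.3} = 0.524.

n = 13

For a one-sample test: n = ((z_{α} + z_β) / d)².
z_{α} + z_β = 1.282 + 0.842 = 2.124.
n = (2.124 / 0.60)² = 3.540² = 12.53.
Round up.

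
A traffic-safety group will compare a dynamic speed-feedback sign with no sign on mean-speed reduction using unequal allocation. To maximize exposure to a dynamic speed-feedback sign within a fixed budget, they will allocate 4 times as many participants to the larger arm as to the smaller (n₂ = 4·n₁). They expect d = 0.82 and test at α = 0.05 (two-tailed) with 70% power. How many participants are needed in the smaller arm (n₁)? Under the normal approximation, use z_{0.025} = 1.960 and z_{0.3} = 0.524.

With allocation ratio k = n₂/n₁ = 4, Var(x̄₁−x̄₂) = σ²(1/n₁ + 1/(k·n₁)) = σ²·(k+1)/(k·n₁).
So n₁ = (1 + 1/k)·((z_{α/2} + z_β)/d)² = 1.250 × (2.484/0.82)².
n₁ = 1.250 × 9.18 = 11.5.
Round up: n₁ = 12, giving n₂ = 4 × 12 = 48.

n₁ = 12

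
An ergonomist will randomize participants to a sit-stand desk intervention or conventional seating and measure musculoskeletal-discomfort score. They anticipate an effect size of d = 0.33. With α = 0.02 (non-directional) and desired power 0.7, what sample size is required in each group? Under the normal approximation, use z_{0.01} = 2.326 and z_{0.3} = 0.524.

For two independent groups with equal n: n = 2·((z_{α/2} + z_β) / d)².
z_{α/2} + z_β = 2.326 + 0.524 = 2.850.
n = 2 × (2.850 / 0.33)² = 2 × 8.636² = 2 × 74.59 = 149.2.
Round up to the next whole participant.

n = 150 per group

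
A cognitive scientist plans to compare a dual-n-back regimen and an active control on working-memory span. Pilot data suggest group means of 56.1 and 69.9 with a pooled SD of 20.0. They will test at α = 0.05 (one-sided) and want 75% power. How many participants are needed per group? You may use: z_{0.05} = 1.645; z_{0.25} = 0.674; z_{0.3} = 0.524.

n = 23 per group

Cohen's d = |M₁ − M₂| / SD_pooled = |56.1 − 69.9| / 20.0 = 13.8 / 20.0 = 0.690.
For two independent groups with equal n: n = 2·((z_{α} + z_β) / d)².
z_{α} + z_β = 1.645 + 0.674 = 2.319.
n = 2 × (2.319 / 0.690)² = 2 × 3.361² = 2 × 11.30 = 22.6.
Round up to the next whole participant.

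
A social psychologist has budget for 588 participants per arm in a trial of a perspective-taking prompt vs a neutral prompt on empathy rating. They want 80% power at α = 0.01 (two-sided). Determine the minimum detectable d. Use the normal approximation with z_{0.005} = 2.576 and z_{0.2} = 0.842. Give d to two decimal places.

For two independent groups of n = 588 each: d_min = (z_{α/2} + z_β)·√(2/n).
z-sum = 2.576 + 0.842 = 3.418.
d_min = 3.418 × √(2/588) = 3.418 × 0.0583 = 0.199.

d_min ≈ 0.20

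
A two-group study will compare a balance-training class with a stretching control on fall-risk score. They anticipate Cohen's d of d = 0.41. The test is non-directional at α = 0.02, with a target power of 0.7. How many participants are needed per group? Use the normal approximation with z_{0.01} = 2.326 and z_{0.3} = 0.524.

n = 97 per group

For two independent groups with equal n: n = 2·((z_{α/2} + z_β) / d)².
z_{α/2} + z_β = 2.326 + 0.524 = 2.850.
n = 2 × (2.850 / 0.41)² = 2 × 6.951² = 2 × 48.32 = 96.6.
Round up to the next whole participant.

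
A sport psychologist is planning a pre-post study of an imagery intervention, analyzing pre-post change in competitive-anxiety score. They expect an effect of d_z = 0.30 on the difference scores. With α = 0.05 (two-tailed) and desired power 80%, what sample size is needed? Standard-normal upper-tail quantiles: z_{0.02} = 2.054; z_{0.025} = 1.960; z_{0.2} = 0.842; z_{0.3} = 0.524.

For a paired (one-sample on differences) test: n = ((z_{α/2} + z_β) / d)².
z_{α/2} + z_β = 1.960 + 0.842 = 2.802.
n = (2.802 / 0.30)² = 9.340² = 87.24.
Round up.

n = 88 pairs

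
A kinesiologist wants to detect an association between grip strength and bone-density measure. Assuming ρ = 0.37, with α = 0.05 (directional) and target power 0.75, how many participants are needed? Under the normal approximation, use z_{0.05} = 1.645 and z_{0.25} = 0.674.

n = 39

Fisher's z: C = ½·ln((1+r)/(1−r)) = ½·ln(2.1746) = 0.3884.
n = ((z_{α} + z_β)/C)² + 3.
(1.645 + 0.674) / 0.3884 = 2.319 / 0.3884 = 5.971.
n = 5.971² + 3 = 35.65 + 3 = 38.6.
Round up.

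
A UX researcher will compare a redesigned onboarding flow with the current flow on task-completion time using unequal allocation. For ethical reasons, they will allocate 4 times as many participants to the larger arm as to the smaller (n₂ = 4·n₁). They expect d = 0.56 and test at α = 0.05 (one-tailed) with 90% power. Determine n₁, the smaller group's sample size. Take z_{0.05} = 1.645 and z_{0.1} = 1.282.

n₁ = 35

With allocation ratio k = n₂/n₁ = 4, Var(x̄₁−x̄₂) = σ²(1/n₁ + 1/(k·n₁)) = σ²·(k+1)/(k·n₁).
So n₁ = (1 + 1/k)·((z_{α} + z_β)/d)² = 1.250 × (2.927/0.56)².
n₁ = 1.250 × 27.32 = 34.1.
Round up: n₁ = 35, giving n₂ = 4 × 35 = 140.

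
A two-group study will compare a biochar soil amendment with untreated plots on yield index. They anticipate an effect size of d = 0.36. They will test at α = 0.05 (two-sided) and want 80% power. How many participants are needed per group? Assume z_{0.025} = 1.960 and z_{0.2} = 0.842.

n = 122 per group

For two independent groups with equal n: n = 2·((z_{α/2} + z_β) / d)².
z_{α/2} + z_β = 1.960 + 0.842 = 2.802.
n = 2 × (2.802 / 0.36)² = 2 × 7.783² = 2 × 60.58 = 121.2.
Round up to the next whole participant.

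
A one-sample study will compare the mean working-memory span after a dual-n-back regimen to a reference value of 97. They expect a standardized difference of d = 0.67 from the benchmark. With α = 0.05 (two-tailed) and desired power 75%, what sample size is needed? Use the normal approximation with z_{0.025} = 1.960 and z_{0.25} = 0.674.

n = 16

For a one-sample test: n = ((z_{α/2} + z_β) / d)².
z_{α/2} + z_β = 1.960 + 0.674 = 2.634.
n = (2.634 / 0.67)² = 3.931² = 15.46.
Round up.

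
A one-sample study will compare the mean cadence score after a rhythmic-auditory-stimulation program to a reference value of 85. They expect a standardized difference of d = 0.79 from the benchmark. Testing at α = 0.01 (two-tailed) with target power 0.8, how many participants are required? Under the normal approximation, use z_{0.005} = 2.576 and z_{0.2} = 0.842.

n = 19

For a one-sample test: n = ((z_{α/2} + z_β) / d)².
z_{α/2} + z_β = 2.576 + 0.842 = 3.418.
n = (3.418 / 0.79)² = 4.327² = 18.72.
Round up.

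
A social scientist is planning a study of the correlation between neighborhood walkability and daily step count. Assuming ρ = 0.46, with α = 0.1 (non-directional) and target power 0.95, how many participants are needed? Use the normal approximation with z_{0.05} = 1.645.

Fisher's z: C = ½·ln((1+r)/(1−r)) = ½·ln(2.7037) = 0.4973.
n = ((z_{α/2} + z_β)/C)² + 3.
(1.645 + 1.645) / 0.4973 = 3.290 / 0.4973 = 6.616.
n = 6.616² + 3 = 43.77 + 3 = 46.8.
Round up.

n = 47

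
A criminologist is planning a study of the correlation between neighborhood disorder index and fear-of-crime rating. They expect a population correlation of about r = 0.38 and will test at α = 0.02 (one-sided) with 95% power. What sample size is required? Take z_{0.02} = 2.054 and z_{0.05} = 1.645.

n = 89

Fisher's z: C = ½·ln((1+r)/(1−r)) = ½·ln(2.2258) = 0.4001.
n = ((z_{α} + z_β)/C)² + 3.
(2.054 + 1.645) / 0.4001 = 3.699 / 0.4001 = 9.245.
n = 9.245² + 3 = 85.47 + 3 = 88.5.
Round up.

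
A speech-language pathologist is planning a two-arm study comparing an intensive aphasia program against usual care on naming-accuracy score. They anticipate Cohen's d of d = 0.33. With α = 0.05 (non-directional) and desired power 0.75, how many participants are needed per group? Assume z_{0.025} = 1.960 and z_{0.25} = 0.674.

For two independent groups with equal n: n = 2·((z_{α/2} + z_β) / d)².
z_{α/2} + z_β = 1.960 + 0.674 = 2.634.
n = 2 × (2.634 / 0.33)² = 2 × 7.982² = 2 × 63.71 = 127.4.
Round up to the next whole participant.

n = 128 per group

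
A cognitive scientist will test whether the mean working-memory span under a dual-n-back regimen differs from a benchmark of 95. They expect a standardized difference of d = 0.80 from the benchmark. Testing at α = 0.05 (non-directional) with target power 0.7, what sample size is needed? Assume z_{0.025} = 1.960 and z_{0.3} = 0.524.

n = 10

For a one-sample test: n = ((z_{α/2} + z_β) / d)².
z_{α/2} + z_β = 1.960 + 0.524 = 2.484.
n = (2.484 / 0.80)² = 3.105² = 9.64.
Round up.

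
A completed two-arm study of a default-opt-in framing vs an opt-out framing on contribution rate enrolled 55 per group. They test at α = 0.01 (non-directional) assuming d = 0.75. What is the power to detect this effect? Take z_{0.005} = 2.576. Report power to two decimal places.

power ≈ 0.91

For two equal groups, power = Φ(d·√(n/2) − z_{α/2}).
d·√(n/2) = 0.75 × √(55/2) = 0.75 × 5.244 = 3.933.
z_β = 3.933 − 2.576 = 1.357.
Power = Φ(1.357) = 0.913.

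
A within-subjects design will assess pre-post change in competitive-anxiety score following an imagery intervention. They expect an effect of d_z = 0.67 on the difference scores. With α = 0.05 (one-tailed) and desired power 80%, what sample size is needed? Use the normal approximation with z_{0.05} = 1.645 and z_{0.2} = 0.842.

n = 14 pairs

For a paired (one-sample on differences) test: n = ((z_{α} + z_β) / d)².
z_{α} + z_β = 1.645 + 0.842 = 2.487.
n = (2.487 / 0.67)² = 3.712² = 13.78.
Round up.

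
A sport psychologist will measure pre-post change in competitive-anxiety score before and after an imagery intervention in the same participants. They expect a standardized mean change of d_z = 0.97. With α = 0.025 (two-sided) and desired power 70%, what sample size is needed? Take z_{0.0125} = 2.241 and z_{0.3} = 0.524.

n = 9 pairs

For a paired (one-sample on differences) test: n = ((z_{α/2} + z_β) / d)².
z_{α/2} + z_β = 2.241 + 0.524 = 2.765.
n = (2.765 / 0.97)² = 2.851² = 8.13.
Round up.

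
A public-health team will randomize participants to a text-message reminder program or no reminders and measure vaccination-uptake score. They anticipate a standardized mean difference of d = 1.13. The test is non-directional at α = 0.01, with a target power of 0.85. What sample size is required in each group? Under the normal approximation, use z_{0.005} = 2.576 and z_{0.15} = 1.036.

For two independent groups with equal n: n = 2·((z_{α/2} + z_β) / d)².
z_{α/2} + z_β = 2.576 + 1.036 = 3.612.
n = 2 × (3.612 / 1.13)² = 2 × 3.196² = 2 × 10.22 = 20.4.
Round up to the next whole participant.

n = 21 per group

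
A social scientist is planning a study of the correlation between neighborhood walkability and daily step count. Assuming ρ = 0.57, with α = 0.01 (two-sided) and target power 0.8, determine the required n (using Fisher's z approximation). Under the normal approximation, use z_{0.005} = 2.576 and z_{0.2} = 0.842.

n = 31

Fisher's z: C = ½·ln((1+r)/(1−r)) = ½·ln(3.6512) = 0.6475.
n = ((z_{α/2} + z_β)/C)² + 3.
(2.576 + 0.842) / 0.6475 = 3.418 / 0.6475 = 5.279.
n = 5.279² + 3 = 27.87 + 3 = 30.9.
Round up.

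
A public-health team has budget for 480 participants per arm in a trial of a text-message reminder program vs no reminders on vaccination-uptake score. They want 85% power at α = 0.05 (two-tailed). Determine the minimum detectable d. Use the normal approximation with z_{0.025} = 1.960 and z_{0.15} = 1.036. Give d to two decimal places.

d_min ≈ 0.19

For two independent groups of n = 480 each: d_min = (z_{α/2} + z_β)·√(2/n).
z-sum = 1.960 + 1.036 = 2.996.
d_min = 2.996 × √(2/480) = 2.996 × 0.0645 = 0.193.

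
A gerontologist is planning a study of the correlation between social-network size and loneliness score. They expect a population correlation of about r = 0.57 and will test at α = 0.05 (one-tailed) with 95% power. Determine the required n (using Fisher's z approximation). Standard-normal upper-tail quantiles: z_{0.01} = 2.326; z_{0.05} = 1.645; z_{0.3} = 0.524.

Fisher's z: C = ½·ln((1+r)/(1−r)) = ½·ln(3.6512) = 0.6475.
n = ((z_{α} + z_β)/C)² + 3.
(1.645 + 1.645) / 0.6475 = 3.290 / 0.6475 = 5.081.
n = 5.081² + 3 = 25.82 + 3 = 28.8.
Round up.

n = 29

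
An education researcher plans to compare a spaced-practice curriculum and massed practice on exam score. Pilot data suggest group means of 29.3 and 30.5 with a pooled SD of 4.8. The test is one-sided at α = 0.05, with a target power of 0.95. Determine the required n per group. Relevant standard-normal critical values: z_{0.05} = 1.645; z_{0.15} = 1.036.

n = 347 per group

Cohen's d = |M₁ − M₂| / SD_pooled = |29.3 − 30.5| / 4.8 = 1.2 / 4.8 = 0.250.
For two independent groups with equal n: n = 2·((z_{α} + z_β) / d)².
z_{α} + z_β = 1.645 + 1.645 = 3.290.
n = 2 × (3.290 / 0.250)² = 2 × 13.160² = 2 × 173.19 = 346.4.
Round up to the next whole participant.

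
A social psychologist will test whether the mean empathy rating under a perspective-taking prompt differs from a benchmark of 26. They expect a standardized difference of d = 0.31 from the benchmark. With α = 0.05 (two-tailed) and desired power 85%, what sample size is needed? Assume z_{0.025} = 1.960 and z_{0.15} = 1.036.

n = 94

For a one-sample test: n = ((z_{α/2} + z_β) / d)².
z_{α/2} + z_β = 1.960 + 1.036 = 2.996.
n = (2.996 / 0.31)² = 9.665² = 93.40.
Round up.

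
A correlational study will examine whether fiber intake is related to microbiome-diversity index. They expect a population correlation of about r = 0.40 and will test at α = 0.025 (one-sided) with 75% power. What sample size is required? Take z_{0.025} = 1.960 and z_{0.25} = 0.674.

n = 42

Fisher's z: C = ½·ln((1+r)/(1−r)) = ½·ln(2.3333) = 0.4236.
n = ((z_{α} + z_β)/C)² + 3.
(1.960 + 0.674) / 0.4236 = 2.634 / 0.4236 = 6.218.
n = 6.218² + 3 = 38.67 + 3 = 41.7.
Round up.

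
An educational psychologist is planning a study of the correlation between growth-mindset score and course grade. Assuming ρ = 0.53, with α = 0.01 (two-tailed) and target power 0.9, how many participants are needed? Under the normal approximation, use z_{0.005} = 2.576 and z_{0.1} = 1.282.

Fisher's z: C = ½·ln((1+r)/(1−r)) = ½·ln(3.2553) = 0.5901.
n = ((z_{α/2} + z_β)/C)² + 3.
(2.576 + 1.282) / 0.5901 = 3.858 / 0.5901 = 6.538.
n = 6.538² + 3 = 42.74 + 3 = 45.7.
Round up.

n = 46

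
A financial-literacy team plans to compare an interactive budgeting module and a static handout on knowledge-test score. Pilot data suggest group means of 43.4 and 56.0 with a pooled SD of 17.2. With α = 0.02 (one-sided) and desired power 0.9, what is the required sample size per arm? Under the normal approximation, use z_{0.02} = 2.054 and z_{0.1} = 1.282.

n = 42 per group

Cohen's d = |M₁ − M₂| / SD_pooled = |43.4 − 56.0| / 17.2 = 12.6 / 17.2 = 0.733.
For two independent groups with equal n: n = 2·((z_{α} + z_β) / d)².
z_{α} + z_β = 2.054 + 1.282 = 3.336.
n = 2 × (3.336 / 0.733)² = 2 × 4.551² = 2 × 20.71 = 41.4.
Round up to the next whole participant.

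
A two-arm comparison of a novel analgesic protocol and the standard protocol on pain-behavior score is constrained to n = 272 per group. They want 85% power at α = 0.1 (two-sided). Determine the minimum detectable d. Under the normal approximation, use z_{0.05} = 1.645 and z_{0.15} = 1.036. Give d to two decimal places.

For two independent groups of n = 272 each: d_min = (z_{α/2} + z_β)·√(2/n).
z-sum = 1.645 + 1.036 = 2.681.
d_min = 2.681 × √(2/272) = 2.681 × 0.0857 = 0.230.

d_min ≈ 0.23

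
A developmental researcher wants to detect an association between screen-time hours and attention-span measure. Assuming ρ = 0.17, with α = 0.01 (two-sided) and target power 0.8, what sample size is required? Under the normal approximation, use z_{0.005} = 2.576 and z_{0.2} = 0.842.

n = 400

Fisher's z: C = ½·ln((1+r)/(1−r)) = ½·ln(1.4096) = 0.1717.
n = ((z_{α/2} + z_β)/C)² + 3.
(2.576 + 0.842) / 0.1717 = 3.418 / 0.1717 = 19.907.
n = 19.907² + 3 = 396.28 + 3 = 399.3.
Round up.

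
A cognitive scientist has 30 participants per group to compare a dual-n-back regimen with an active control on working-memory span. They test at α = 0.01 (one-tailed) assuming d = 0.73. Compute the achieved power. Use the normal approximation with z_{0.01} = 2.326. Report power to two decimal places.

For two equal groups, power = Φ(d·√(n/2) − z_{α}).
d·√(n/2) = 0.73 × √(30/2) = 0.73 × 3.873 = 2.827.
z_β = 2.827 − 2.326 = 0.501.
Power = Φ(0.501) = 0.692.

power ≈ 0.69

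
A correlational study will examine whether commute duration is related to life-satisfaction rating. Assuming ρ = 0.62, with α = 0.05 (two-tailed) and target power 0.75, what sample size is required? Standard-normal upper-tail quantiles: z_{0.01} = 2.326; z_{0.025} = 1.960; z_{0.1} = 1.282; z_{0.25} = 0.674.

Fisher's z: C = ½·ln((1+r)/(1−r)) = ½·ln(4.2632) = 0.7250.
n = ((z_{α/2} + z_β)/C)² + 3.
(1.960 + 0.674) / 0.7250 = 2.634 / 0.7250 = 3.633.
n = 3.633² + 3 = 13.20 + 3 = 16.2.
Round up.

n = 17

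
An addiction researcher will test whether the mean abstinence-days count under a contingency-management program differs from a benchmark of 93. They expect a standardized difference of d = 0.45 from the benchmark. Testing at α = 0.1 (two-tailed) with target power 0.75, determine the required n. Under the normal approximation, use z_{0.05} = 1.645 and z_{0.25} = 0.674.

For a one-sample test: n = ((z_{α/2} + z_β) / d)².
z_{α/2} + z_β = 1.645 + 0.674 = 2.319.
n = (2.319 / 0.45)² = 5.153² = 26.56.
Round up.

n = 27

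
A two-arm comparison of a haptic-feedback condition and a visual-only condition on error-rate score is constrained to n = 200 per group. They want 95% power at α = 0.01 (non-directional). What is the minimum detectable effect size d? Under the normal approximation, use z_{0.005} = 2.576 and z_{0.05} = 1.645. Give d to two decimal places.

For two independent groups of n = 200 each: d_min = (z_{α/2} + z_β)·√(2/n).
z-sum = 2.576 + 1.645 = 4.221.
d_min = 4.221 × √(2/200) = 4.221 × 0.1000 = 0.422.

d_min ≈ 0.42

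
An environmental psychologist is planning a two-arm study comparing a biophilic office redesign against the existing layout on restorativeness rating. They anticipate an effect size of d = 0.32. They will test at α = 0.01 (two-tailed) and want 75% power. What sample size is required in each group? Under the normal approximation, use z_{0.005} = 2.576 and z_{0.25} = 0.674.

n = 207 per group

For two independent groups with equal n: n = 2·((z_{α/2} + z_β) / d)².
z_{α/2} + z_β = 2.576 + 0.674 = 3.250.
n = 2 × (3.250 / 0.32)² = 2 × 10.156² = 2 × 103.15 = 206.3.
Round up to the next whole participant.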